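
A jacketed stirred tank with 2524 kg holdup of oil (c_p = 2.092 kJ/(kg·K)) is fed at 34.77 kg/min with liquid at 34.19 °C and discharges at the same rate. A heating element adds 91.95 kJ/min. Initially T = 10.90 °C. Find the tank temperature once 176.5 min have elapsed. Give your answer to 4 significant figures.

33.30 °C

M c_p dT/dt = ṁ c_p (T_in − T) + Q̇.
τ = M/ṁ = 72.5913 min; T_ss = T_in + Q̇/(ṁ c_p) = 34.19 + 91.95/(34.77·2.092) = 35.4541 °C.
This is linear first-order; T(t) = T_ss + (T₀ − T_ss) e^(−t/τ).
T(176.5) = 35.4541 + (-24.5541)·e^(−176.5/72.5913) = 35.4541 + (-24.5541)·0.0879119 = 33.2955 °C.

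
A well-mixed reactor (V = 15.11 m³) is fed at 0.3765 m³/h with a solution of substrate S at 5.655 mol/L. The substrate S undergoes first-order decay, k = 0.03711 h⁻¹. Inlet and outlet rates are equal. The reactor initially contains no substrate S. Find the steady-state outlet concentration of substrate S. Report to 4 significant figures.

2.272 mol/L

V dC/dt = Q(C_in − C) − k V C.
Steady state (dC/dt = 0): C_ss = Q C_in/(Q + kV) = C_in/(1 + kV/Q).
C_ss = 0.3765·5.655/(0.3765 + 0.03711·15.11) = 2.12911/0.937232 = 2.27170 mol/L.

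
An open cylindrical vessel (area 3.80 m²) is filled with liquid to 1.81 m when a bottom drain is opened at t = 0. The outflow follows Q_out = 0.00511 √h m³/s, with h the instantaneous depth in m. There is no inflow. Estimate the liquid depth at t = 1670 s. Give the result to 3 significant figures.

0.0495 m

A dh/dt = −Q_out = −0.00511 √h.
∫ h^(−1/2) dh = −(0.00511/A) ∫ dt, giving 2√h = 2√h₀ − (0.00511/A) t.
√h = √1.81 − 0.00511·1670/(2·3.80) = 1.3454 − 1.1229 = 0.22251.
h = 0.22251² = 0.049509 m.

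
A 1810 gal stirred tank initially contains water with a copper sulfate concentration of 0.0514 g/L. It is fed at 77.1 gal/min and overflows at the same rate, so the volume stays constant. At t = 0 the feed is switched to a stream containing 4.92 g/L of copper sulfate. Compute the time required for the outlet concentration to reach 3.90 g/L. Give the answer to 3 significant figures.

36.7 min

Species balance on the tank: V dC/dt = Q(C_in − C), so τ = V/Q = 23.476 min.
C(t) = C_in + (C₀ − C_in) e^(−t/τ). Set C = 3.90 and solve for t:
e^(−t/τ) = (C − C_in)/(C₀ − C_in) = (3.90 − 4.92)/(0.0514 − 4.92) = 0.20951
t = −τ ln(…) = 23.476 × 1.5630 = 36.693 min.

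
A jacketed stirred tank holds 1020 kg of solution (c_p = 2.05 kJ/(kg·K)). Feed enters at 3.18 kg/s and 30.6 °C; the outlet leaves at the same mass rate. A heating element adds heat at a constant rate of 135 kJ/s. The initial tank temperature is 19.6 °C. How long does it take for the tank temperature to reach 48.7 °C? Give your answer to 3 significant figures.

801 s

M c_p dT/dt = ṁ c_p (T_in − T) + Q̇.
τ = M/ṁ = 320.75 s; T_ss = T_in + Q̇/(ṁ c_p) = 51.309 °C.
T(t) = T_ss + (T₀ − T_ss) e^(−t/τ). Set T = 48.7:
e^(−t/τ) = (48.7 − 51.309)/(19.6 − 51.309) = 0.082271
t = −320.75 · ln(0.082271) = 801.16 s.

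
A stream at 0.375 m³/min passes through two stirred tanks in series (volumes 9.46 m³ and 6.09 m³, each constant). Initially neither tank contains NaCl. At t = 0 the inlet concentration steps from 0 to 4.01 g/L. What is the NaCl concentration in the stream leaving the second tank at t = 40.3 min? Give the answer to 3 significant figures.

Species balance on tank i: dCᵢ/dt = (Cᵢ₋₁ − Cᵢ)/τᵢ with τᵢ = Vᵢ/Q.
τ₁ = 9.46/0.375 = 25.227 min; τ₂ = 6.09/0.375 = 16.240 min.
Solving the cascade with C₁(0)=C₂(0)=0 gives C₂(t) = C_in[1 − (τ₁ e^(−t/τ₁) − τ₂ e^(−t/τ₂))/(τ₁ − τ₂)].
At t = 40.3: e^(−t/τ₁) = 0.20240, e^(−t/τ₂) = 0.083615.
C₂ = 4.01·[1 − (25.227·0.20240 − 16.240·0.083615)/(8.9867)] = 4.01·0.58295 = 2.3376 g/L.

2.34 g/L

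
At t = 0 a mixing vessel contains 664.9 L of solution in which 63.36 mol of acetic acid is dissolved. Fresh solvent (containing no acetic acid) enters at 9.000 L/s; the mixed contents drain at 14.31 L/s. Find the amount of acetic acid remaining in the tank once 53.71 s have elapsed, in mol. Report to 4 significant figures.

14.00 mol

Total volume: dV/dt = Q_in − Q_out = -5.31000 L/s, so V(t) = 664.9 − 5.31000 t and V(53.71) = 379.700 L.
No acetic acid enters, so dm/dt = −Q_out · (m/V).
dm/m = −Q_out dt/(V₀ − 5.31000 t); integrating gives ln(m/m₀) = −(Q_out/(Q_in−Q_out)) ln(V/V₀).
m = m₀ (V₀/V)^(Q_out/(Q_in−Q_out)) = 63.36 × (664.9/379.700)^(-2.69492) = 13.9991 mol.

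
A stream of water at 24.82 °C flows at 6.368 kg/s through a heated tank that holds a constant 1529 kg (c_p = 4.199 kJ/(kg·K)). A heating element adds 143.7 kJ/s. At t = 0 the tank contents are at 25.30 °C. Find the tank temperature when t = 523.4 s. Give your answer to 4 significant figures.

First-law balance (no shaft work): M c_p dT/dt = ṁ c_p (T_in − T) + 143.7.
Rearrange: dT/dt = (T_ss − T)/τ with τ = M/ṁ = 240.107 s and T_ss = T_in + Q̇/(ṁ c_p) = 30.1941 °C.
Integrating: T(t) = T_ss + (T₀ − T_ss) e^(−t/τ).
T(523.4) = 30.1941 + (-4.89413)·e^(−523.4/240.107) = 30.1941 + (-4.89413)·0.113057 = 29.6408 °C.

29.64 °C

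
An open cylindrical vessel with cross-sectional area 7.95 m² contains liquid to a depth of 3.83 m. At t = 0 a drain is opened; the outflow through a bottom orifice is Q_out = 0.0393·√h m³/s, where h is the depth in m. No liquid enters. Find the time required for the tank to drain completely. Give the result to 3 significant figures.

792 s

With no inflow, A dh/dt = −0.0393 √h.
This is separable: 2 d(√h)/dt = −0.0393/A, so √h = √h₀ − (0.0393/(2A)) t.
Tank is empty when √h = 0: t_empty = 2A√h₀/0.0393.
t_empty = 2·7.95·√3.83/0.0393 = 15.900·1.9570/0.0393 = 791.78 s.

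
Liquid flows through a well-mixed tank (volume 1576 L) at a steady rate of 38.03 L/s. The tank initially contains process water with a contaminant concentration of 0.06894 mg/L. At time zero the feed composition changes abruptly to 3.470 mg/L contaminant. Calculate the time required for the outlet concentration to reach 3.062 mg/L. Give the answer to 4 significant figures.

87.88 s

Species balance: V dC/dt = Q(C_in − C) ⇒ τ = V/Q = 41.4410 s.
C(t) = C_in + (C₀ − C_in) e^(−t/τ). Set C = 3.062 and solve for t:
e^(−t/τ) = (C − C_in)/(C₀ − C_in) = (3.062 − 3.470)/(0.06894 − 3.470) = 0.119963
t = −τ ln(…) = 41.4410 × 2.12058 = 87.8787 s.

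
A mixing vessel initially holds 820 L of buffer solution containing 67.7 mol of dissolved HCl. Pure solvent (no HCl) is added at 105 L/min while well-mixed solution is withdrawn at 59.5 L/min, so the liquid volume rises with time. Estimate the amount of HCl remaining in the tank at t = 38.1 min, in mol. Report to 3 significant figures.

Total volume: dV/dt = Q_in − Q_out = 45.500 L/min, so V(t) = 820 + 45.500 t and V(38.1) = 2553.6 L.
No HCl enters, so dm/dt = −Q_out · (m/V).
dm/m = −Q_out dt/(V₀ + 45.500 t); integrating gives ln(m/m₀) = −(Q_out/(Q_in−Q_out)) ln(V/V₀).
m = m₀ (V₀/V)^(Q_out/(Q_in−Q_out)) = 67.7 × (820/2553.6)^(1.3077) = 15.327 mol.

15.3 mol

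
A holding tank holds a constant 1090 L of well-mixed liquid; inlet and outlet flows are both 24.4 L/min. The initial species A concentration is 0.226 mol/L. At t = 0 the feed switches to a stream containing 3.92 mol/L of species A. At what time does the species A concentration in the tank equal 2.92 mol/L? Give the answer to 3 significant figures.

58.4 min

Species balance: V dC/dt = Q(C_in − C) ⇒ τ = V/Q = 44.672 min.
C(t) = C_in + (C₀ − C_in) e^(−t/τ). Set C = 2.92 and solve for t:
e^(−t/τ) = (C − C_in)/(C₀ − C_in) = (2.92 − 3.92)/(0.226 − 3.92) = 0.27071
t = −τ ln(…) = 44.672 × 1.3067 = 58.374 min.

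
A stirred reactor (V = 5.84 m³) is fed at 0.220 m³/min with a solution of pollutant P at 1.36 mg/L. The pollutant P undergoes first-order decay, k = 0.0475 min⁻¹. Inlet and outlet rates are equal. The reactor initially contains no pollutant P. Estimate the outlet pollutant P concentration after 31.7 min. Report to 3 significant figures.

0.561 mg/L

Species balance: V dC/dt = Q C_in − Q C − k V C.
dC/dt = (Q/V) C_in − (Q/V + k) C; effective rate a = Q/V + k = 0.037671 + 0.0475 = 0.085171 min⁻¹.
C_ss = Q C_in/(Q + kV) = 0.60153 mg/L; C(t) = C_ss + (C₀ − C_ss) e^(−a t).
C(31.7) = 0.60153 + (-0.60153)·e^(−0.085171·31.7) = 0.60153 + (-0.60153)·0.067210 = 0.56110 mg/L.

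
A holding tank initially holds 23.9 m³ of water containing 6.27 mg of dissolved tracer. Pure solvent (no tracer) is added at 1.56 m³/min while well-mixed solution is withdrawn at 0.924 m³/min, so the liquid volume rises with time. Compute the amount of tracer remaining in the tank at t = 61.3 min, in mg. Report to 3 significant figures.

1.54 mg

Let m(t) be the amount of tracer. Volume: V(t) = V₀ + (Q_in − Q_out) t = 23.9 + 0.63600 t; V(61.3) = 62.887 m³.
Species balance (pure solvent in): dm/dt = −Q_out · m/V(t).
Separate: dm/m = −Q_out dt/V(t) ⇒ ln(m/m₀) = −(Q_out/(Q_in−Q_out)) ln(V/V₀).
m = m₀ (V₀/V)^(Q_out/(Q_in−Q_out)) = 6.27 × (23.9/62.887)^(1.4528) = 1.5376 mg.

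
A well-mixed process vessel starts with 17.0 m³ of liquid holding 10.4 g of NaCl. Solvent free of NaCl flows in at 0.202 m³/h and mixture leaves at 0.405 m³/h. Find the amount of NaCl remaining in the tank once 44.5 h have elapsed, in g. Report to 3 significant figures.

Let m(t) be the amount of NaCl. Volume: V(t) = V₀ + (Q_in − Q_out) t = 17.0 − 0.20300 t; V(44.5) = 7.9665 m³.
No NaCl enters, so dm/dt = −Q_out · (m/V).
Separate: dm/m = −Q_out dt/V(t) ⇒ ln(m/m₀) = −(Q_out/(Q_in−Q_out)) ln(V/V₀).
m = m₀ (V₀/V)^(Q_out/(Q_in−Q_out)) = 10.4 × (17.0/7.9665)^(-1.9951) = 2.2924 g.

2.29 g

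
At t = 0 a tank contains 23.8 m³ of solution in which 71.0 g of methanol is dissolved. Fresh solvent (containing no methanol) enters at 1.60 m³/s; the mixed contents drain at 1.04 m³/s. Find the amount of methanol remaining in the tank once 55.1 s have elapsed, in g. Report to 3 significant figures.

15.2 g

Let m(t) be the amount of methanol. Volume: V(t) = V₀ + (Q_in − Q_out) t = 23.8 + 0.56000 t; V(55.1) = 54.656 m³.
No methanol enters, so dm/dt = −Q_out · (m/V).
dm/m = −Q_out dt/(V₀ + 0.56000 t); integrating gives ln(m/m₀) = −(Q_out/(Q_in−Q_out)) ln(V/V₀).
m = m₀ (V₀/V)^(Q_out/(Q_in−Q_out)) = 71.0 × (23.8/54.656)^(1.8571) = 15.161 g.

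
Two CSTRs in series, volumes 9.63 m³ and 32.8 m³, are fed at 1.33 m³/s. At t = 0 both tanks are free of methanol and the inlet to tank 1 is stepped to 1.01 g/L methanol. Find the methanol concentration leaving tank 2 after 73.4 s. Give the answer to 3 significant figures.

Each tank obeys Vᵢ dCᵢ/dt = Q(Cᵢ₋₁ − Cᵢ), so τᵢ = Vᵢ/Q.
τ₁ = 9.63/1.33 = 7.2406 s; τ₂ = 32.8/1.33 = 24.662 s.
Tank 1: C₁ = C_in(1 − e^(−t/τ₁)). Tank 2 (τ₁ ≠ τ₂): C₂ = C_in[1 − (τ₁ e^(−t/τ₁) − τ₂ e^(−t/τ₂))/(τ₁ − τ₂)].
At t = 73.4: e^(−t/τ₁) = 3.9576e-05, e^(−t/τ₂) = 0.050982.
C₂ = 1.01·[1 − (7.2406·3.9576e-05 − 24.662·0.050982)/(-17.421)] = 1.01·0.92784 = 0.93712 g/L.

0.937 g/L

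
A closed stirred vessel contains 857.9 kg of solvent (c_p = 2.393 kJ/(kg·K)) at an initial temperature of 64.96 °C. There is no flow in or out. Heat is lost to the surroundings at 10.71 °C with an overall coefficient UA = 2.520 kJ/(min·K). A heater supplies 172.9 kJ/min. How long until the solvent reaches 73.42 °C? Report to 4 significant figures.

724.5 min

Lumped-capacitance energy balance: M c_p dT/dt = UA(T_amb − T) + Q̇.
τ = M c_p/UA = 814.665 min; T_ss = T_amb + Q̇/UA = 10.71 + 172.9/2.520 = 79.3211 °C.
T(t) = T_ss + (T₀ − T_ss)e^(−t/τ); set T = 73.42:
t = −τ ln[(T − T_ss)/(T₀ − T_ss)] = −814.665 · ln(0.410909) = 724.549 min.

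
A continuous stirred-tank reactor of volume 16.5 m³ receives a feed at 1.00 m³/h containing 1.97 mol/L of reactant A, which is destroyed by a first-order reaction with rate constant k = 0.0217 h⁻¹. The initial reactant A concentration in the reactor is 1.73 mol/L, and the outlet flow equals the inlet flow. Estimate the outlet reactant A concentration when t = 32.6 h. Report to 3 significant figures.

1.47 mol/L

V dC/dt = Q(C_in − C) − k V C.
This is linear with rate a = Q/V + k = 0.082306 h⁻¹.
C_ss = Q C_in/(Q + kV) = 1.4506 mol/L; C(t) = C_ss + (C₀ − C_ss) e^(−a t).
C(32.6) = 1.4506 + (0.27939)·e^(−0.082306·32.6) = 1.4506 + (0.27939)·0.068346 = 1.4697 mol/L.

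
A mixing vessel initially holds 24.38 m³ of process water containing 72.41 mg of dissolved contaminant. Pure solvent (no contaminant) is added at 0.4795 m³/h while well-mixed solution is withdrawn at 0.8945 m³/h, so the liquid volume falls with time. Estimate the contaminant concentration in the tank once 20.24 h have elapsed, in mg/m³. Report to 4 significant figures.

1.823 mg/m³

Total volume: dV/dt = Q_in − Q_out = -0.415000 m³/h, so V(t) = 24.38 − 0.415000 t and V(20.24) = 15.9804 m³.
Species balance (pure solvent in): dm/dt = −Q_out · m/V(t).
Separate: dm/m = −Q_out dt/V(t) ⇒ ln(m/m₀) = −(Q_out/(Q_in−Q_out)) ln(V/V₀).
m = m₀ (V₀/V)^(Q_out/(Q_in−Q_out)) = 72.41 × (24.38/15.9804)^(-2.15542) = 29.1337 mg.
C = m/V = 29.1337/15.9804 = 1.82309 mg/m³.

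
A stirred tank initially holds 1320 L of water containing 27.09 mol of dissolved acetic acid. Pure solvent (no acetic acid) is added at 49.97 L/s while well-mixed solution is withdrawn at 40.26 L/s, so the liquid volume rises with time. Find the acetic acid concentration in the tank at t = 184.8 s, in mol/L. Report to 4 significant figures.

Total volume: dV/dt = Q_in − Q_out = 9.71000 L/s, so V(t) = 1320 + 9.71000 t and V(184.8) = 3114.41 L.
Solute balance: dm/dt = 0 − Q_out C = −Q_out m/V(t).
Separate: dm/m = −Q_out dt/V(t) ⇒ ln(m/m₀) = −(Q_out/(Q_in−Q_out)) ln(V/V₀).
m = m₀ (V₀/V)^(Q_out/(Q_in−Q_out)) = 27.09 × (1320/3114.41)^(4.14624) = 0.771052 mol.
C = m/V = 0.771052/3114.41 = 0.000247576 mol/L.

0.0002476 mol/L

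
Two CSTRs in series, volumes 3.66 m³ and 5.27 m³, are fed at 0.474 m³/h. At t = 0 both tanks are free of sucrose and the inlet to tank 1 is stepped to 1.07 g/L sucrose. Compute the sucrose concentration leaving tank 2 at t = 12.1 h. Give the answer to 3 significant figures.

0.398 g/L

Species balance on tank i: dCᵢ/dt = (Cᵢ₋₁ − Cᵢ)/τᵢ with τᵢ = Vᵢ/Q.
τ₁ = 3.66/0.474 = 7.7215 h; τ₂ = 5.27/0.474 = 11.118 h.
Solving the cascade with C₁(0)=C₂(0)=0 gives C₂(t) = C_in[1 − (τ₁ e^(−t/τ₁) − τ₂ e^(−t/τ₂))/(τ₁ − τ₂)].
At t = 12.1: e^(−t/τ₁) = 0.20866, e^(−t/τ₂) = 0.33678.
C₂ = 1.07·[1 − (7.7215·0.20866 − 11.118·0.33678)/(-3.3966)] = 1.07·0.37195 = 0.39799 g/L.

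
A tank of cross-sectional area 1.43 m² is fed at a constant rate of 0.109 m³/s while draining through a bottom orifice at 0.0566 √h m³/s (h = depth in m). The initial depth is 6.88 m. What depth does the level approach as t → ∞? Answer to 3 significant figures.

Accumulation of liquid (constant cross-section A): A dh/dt = Q_in − 0.0566 √h. At steady state dh/dt = 0:
Q_in = 0.0566 √h_ss ⇒ √h_ss = 0.109/0.0566 = 1.9258.
h_ss = 1.9258² = 3.7087 m. (Since h₀ = 6.88 m > h_ss, the level will fall toward this value.)

3.71 m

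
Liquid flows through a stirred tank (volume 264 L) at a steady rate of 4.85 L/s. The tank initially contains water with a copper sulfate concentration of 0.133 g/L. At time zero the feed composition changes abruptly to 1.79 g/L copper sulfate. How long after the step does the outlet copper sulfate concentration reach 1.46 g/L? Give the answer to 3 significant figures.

87.8 s

Unsteady species balance (constant V, well mixed): V dC/dt = Q(C_in − C), so τ = V/Q = 54.433 s.
C(t) = C_in + (C₀ − C_in) e^(−t/τ). Set C = 1.46 and solve for t:
e^(−t/τ) = (C − C_in)/(C₀ − C_in) = (1.46 − 1.79)/(0.133 − 1.79) = 0.19916
t = −τ ln(…) = 54.433 × 1.6137 = 87.837 s.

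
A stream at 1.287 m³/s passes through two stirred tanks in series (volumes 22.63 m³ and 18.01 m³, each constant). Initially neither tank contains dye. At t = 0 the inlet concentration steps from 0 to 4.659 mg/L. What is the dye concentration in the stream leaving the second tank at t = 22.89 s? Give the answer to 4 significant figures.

Each tank obeys Vᵢ dCᵢ/dt = Q(Cᵢ₋₁ − Cᵢ), so τᵢ = Vᵢ/Q.
τ₁ = 22.63/1.287 = 17.5835 s; τ₂ = 18.01/1.287 = 13.9938 s.
Tank 1: C₁ = C_in(1 − e^(−t/τ₁)). Tank 2 (τ₁ ≠ τ₂): C₂ = C_in[1 − (τ₁ e^(−t/τ₁) − τ₂ e^(−t/τ₂))/(τ₁ − τ₂)].
At t = 22.89: e^(−t/τ₁) = 0.272045, e^(−t/τ₂) = 0.194811.
C₂ = 4.659·[1 − (17.5835·0.272045 − 13.9938·0.194811)/(3.58974)] = 4.659·0.426874 = 1.98881 mg/L.

1.989 mg/L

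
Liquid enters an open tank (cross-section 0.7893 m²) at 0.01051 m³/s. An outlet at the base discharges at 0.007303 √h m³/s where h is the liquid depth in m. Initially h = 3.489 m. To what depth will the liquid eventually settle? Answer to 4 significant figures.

Level balance: A dh/dt = 0.01051 − 0.007303 √h. Setting dh/dt = 0:
Q_in = 0.007303 √h_ss ⇒ √h_ss = 0.01051/0.007303 = 1.43913.
h_ss = 1.43913² = 2.07111 m. (Since h₀ = 3.489 m > h_ss, the level will fall toward this value.)

2.071 m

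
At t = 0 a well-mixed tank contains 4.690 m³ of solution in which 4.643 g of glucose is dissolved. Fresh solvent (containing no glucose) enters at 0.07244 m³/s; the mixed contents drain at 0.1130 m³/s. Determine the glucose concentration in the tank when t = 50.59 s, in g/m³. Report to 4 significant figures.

0.3543 g/m³

Total volume: dV/dt = Q_in − Q_out = -0.0405600 m³/s, so V(t) = 4.690 − 0.0405600 t and V(50.59) = 2.63807 m³.
Species balance (pure solvent in): dm/dt = −Q_out · m/V(t).
Separate: dm/m = −Q_out dt/V(t) ⇒ ln(m/m₀) = −(Q_out/(Q_in−Q_out)) ln(V/V₀).
m = m₀ (V₀/V)^(Q_out/(Q_in−Q_out)) = 4.643 × (4.690/2.63807)^(-2.78600) = 0.934578 g.
C = m/V = 0.934578/2.63807 = 0.354266 g/m³.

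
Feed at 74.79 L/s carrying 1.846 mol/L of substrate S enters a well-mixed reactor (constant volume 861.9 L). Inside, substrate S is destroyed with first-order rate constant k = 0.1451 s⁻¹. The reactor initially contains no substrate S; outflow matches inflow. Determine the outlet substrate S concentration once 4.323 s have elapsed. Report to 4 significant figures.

0.4373 mol/L

V dC/dt = Q(C_in − C) − k V C.
dC/dt = (Q/V) C_in − (Q/V + k) C; effective rate a = Q/V + k = 0.0867734 + 0.1451 = 0.231873 s⁻¹.
C_ss = Q C_in/(Q + kV) = 0.690824 mol/L; C(t) = C_ss + (C₀ − C_ss) e^(−a t).
C(4.323) = 0.690824 + (-0.690824)·e^(−0.231873·4.323) = 0.690824 + (-0.690824)·0.367002 = 0.437290 mol/L.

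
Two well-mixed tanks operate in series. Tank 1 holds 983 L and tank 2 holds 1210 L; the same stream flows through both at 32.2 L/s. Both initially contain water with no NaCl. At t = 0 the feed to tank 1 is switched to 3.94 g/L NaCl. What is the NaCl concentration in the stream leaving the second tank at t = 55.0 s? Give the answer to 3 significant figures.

1.90 g/L

Each tank obeys Vᵢ dCᵢ/dt = Q(Cᵢ₋₁ − Cᵢ), so τᵢ = Vᵢ/Q.
τ₁ = 983/32.2 = 30.528 s; τ₂ = 1210/32.2 = 37.578 s.
Tank 1: C₁ = C_in(1 − e^(−t/τ₁)). Tank 2 (τ₁ ≠ τ₂): C₂ = C_in[1 − (τ₁ e^(−t/τ₁) − τ₂ e^(−t/τ₂))/(τ₁ − τ₂)].
At t = 55.0: e^(−t/τ₁) = 0.16503, e^(−t/τ₂) = 0.23139.
C₂ = 3.94·[1 − (30.528·0.16503 − 37.578·0.23139)/(-7.0497)] = 3.94·0.48123 = 1.8960 g/L.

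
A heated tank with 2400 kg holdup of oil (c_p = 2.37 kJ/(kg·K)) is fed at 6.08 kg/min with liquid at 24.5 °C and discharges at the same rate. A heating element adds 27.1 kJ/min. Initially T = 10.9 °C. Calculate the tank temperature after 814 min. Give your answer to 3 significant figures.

24.4 °C

Heat balance on the well-mixed liquid: M c_p dT/dt = ṁ c_p (T_in − T) + 27.1.
τ = M/ṁ = 394.74 min; T_ss = T_in + Q̇/(ṁ c_p) = 24.5 + 27.1/(6.08·2.37) = 26.381 °C.
This is linear first-order; T(t) = T_ss + (T₀ − T_ss) e^(−t/τ).
T(814) = 26.381 + (-15.481)·e^(−814/394.74) = 26.381 + (-15.481)·0.12718 = 24.412 °C.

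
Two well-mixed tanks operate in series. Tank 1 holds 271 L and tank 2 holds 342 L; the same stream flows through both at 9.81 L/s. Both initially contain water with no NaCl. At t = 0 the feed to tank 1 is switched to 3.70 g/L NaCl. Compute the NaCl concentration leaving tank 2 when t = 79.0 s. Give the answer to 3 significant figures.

2.66 g/L

Each tank obeys Vᵢ dCᵢ/dt = Q(Cᵢ₋₁ − Cᵢ), so τᵢ = Vᵢ/Q.
τ₁ = 271/9.81 = 27.625 s; τ₂ = 342/9.81 = 34.862 s.
Solving the cascade with C₁(0)=C₂(0)=0 gives C₂(t) = C_in[1 − (τ₁ e^(−t/τ₁) − τ₂ e^(−t/τ₂))/(τ₁ − τ₂)].
At t = 79.0: e^(−t/τ₁) = 0.057284, e^(−t/τ₂) = 0.10372.
C₂ = 3.70·[1 − (27.625·0.057284 − 34.862·0.10372)/(-7.2375)] = 3.70·0.71903 = 2.6604 g/L.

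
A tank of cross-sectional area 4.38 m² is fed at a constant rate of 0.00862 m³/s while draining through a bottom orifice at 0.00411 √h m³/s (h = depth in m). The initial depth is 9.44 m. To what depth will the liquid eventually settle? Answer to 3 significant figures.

4.40 m

Level balance: A dh/dt = 0.00862 − 0.00411 √h. Setting dh/dt = 0:
Q_in = 0.00411 √h_ss ⇒ √h_ss = 0.00862/0.00411 = 2.0973.
h_ss = 2.0973² = 4.3988 m. (Since h₀ = 9.44 m > h_ss, the level will fall toward this value.)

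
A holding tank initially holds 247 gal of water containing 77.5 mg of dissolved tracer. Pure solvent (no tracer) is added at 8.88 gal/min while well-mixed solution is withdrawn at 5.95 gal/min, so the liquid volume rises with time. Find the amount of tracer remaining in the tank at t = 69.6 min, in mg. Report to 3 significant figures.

Let m(t) be the amount of tracer. Volume: V(t) = V₀ + (Q_in − Q_out) t = 247 + 2.9300 t; V(69.6) = 450.93 gal.
Solute balance: dm/dt = 0 − Q_out C = −Q_out m/V(t).
dm/m = −Q_out dt/(V₀ + 2.9300 t); integrating gives ln(m/m₀) = −(Q_out/(Q_in−Q_out)) ln(V/V₀).
m = m₀ (V₀/V)^(Q_out/(Q_in−Q_out)) = 77.5 × (247/450.93)^(2.0307) = 22.827 mg.

22.8 mg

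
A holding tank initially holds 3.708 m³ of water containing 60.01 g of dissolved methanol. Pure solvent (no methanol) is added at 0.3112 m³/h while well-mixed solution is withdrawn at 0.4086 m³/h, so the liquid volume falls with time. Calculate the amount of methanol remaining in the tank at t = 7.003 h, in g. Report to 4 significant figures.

Let m(t) be the amount of methanol. Volume: V(t) = V₀ + (Q_in − Q_out) t = 3.708 − 0.0974000 t; V(7.003) = 3.02591 m³.
Species balance (pure solvent in): dm/dt = −Q_out · m/V(t).
dm/m = −Q_out dt/(V₀ − 0.0974000 t); integrating gives ln(m/m₀) = −(Q_out/(Q_in−Q_out)) ln(V/V₀).
m = m₀ (V₀/V)^(Q_out/(Q_in−Q_out)) = 60.01 × (3.708/3.02591)^(-4.19507) = 25.5780 g.

25.58 g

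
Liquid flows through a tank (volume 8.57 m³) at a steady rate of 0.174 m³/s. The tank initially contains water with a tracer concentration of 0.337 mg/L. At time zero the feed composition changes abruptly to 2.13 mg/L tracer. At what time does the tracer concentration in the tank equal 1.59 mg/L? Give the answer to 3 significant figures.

Transient balance on the dissolved component: V dC/dt = Q(C_in − C), so τ = V/Q = 49.253 s.
C(t) = C_in + (C₀ − C_in) e^(−t/τ). Set C = 1.59 and solve for t:
e^(−t/τ) = (C − C_in)/(C₀ − C_in) = (1.59 − 2.13)/(0.337 − 2.13) = 0.30117
t = −τ ln(…) = 49.253 × 1.2001 = 59.107 s.

59.1 s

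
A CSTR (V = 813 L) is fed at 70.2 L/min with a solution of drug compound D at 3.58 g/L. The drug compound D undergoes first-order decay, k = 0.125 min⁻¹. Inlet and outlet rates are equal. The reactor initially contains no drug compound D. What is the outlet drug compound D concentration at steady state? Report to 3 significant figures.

V dC/dt = Q(C_in − C) − k V C.
Steady state (dC/dt = 0): C_ss = Q C_in/(Q + kV) = C_in/(1 + kV/Q).
C_ss = 70.2·3.58/(70.2 + 0.125·813) = 251.32/171.82 = 1.4626 g/L.

1.46 g/L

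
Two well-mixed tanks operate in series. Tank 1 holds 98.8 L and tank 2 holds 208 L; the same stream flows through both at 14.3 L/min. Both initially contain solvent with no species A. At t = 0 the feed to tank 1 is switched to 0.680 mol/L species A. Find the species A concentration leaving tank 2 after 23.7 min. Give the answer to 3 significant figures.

Species balance on tank i: dCᵢ/dt = (Cᵢ₋₁ − Cᵢ)/τᵢ with τᵢ = Vᵢ/Q.
τ₁ = 98.8/14.3 = 6.9091 min; τ₂ = 208/14.3 = 14.545 min.
Solving the cascade with C₁(0)=C₂(0)=0 gives C₂(t) = C_in[1 − (τ₁ e^(−t/τ₁) − τ₂ e^(−t/τ₂))/(τ₁ − τ₂)].
At t = 23.7: e^(−t/τ₁) = 0.032378, e^(−t/τ₂) = 0.19605.
C₂ = 0.680·[1 − (6.9091·0.032378 − 14.545·0.19605)/(-7.6364)] = 0.680·0.65586 = 0.44599 mol/L.

0.446 mol/L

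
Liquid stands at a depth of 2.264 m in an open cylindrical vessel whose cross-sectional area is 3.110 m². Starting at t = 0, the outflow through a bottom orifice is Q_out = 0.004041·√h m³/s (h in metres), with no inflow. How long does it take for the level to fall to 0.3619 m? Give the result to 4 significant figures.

Accumulation of liquid (constant cross-section A): A dh/dt = −0.004041 √h.
This is separable: 2 d(√h)/dt = −0.004041/A, so √h = √h₀ − (0.004041/(2A)) t.
t = 2A(√h₀ − √h)/0.004041 = 2·3.110·(√2.264 − √0.3619)/0.004041
  = 6.22000 × (1.50466 − 0.601581) / 0.004041 = 1390.04 s.

1390 s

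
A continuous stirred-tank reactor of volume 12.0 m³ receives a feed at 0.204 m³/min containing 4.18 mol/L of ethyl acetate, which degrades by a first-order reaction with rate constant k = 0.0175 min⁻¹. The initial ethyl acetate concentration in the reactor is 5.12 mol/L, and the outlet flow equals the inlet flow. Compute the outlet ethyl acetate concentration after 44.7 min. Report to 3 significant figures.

2.71 mol/L

V dC/dt = Q(C_in − C) − k V C.
dC/dt = (Q/V) C_in − (Q/V + k) C; effective rate a = Q/V + k = 0.017000 + 0.0175 = 0.034500 min⁻¹.
C_ss = Q C_in/(Q + kV) = 2.0597 mol/L; C(t) = C_ss + (C₀ − C_ss) e^(−a t).
C(44.7) = 2.0597 + (3.0603)·e^(−0.034500·44.7) = 2.0597 + (3.0603)·0.21392 = 2.7144 mol/L.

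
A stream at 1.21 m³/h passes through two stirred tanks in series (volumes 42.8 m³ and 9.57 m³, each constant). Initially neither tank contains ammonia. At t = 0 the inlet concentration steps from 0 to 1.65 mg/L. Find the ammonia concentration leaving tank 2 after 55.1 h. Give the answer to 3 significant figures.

Species balance on tank i: dCᵢ/dt = (Cᵢ₋₁ − Cᵢ)/τᵢ with τᵢ = Vᵢ/Q.
τ₁ = 42.8/1.21 = 35.372 h; τ₂ = 9.57/1.21 = 7.9091 h.
Tank 1: C₁ = C_in(1 − e^(−t/τ₁)). Tank 2 (τ₁ ≠ τ₂): C₂ = C_in[1 − (τ₁ e^(−t/τ₁) − τ₂ e^(−t/τ₂))/(τ₁ − τ₂)].
At t = 55.1: e^(−t/τ₁) = 0.21061, e^(−t/τ₂) = 0.00094279.
C₂ = 1.65·[1 − (35.372·0.21061 − 7.9091·0.00094279)/(27.463)] = 1.65·0.72900 = 1.2029 mg/L.

1.20 mg/L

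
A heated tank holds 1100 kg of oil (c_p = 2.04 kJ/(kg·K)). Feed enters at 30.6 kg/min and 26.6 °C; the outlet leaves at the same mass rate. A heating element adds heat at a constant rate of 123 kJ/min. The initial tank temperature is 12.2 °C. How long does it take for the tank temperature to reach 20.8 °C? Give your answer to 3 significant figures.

M c_p dT/dt = ṁ c_p (T_in − T) + Q̇.
τ = M/ṁ = 35.948 min; T_ss = T_in + Q̇/(ṁ c_p) = 28.570 °C.
T(t) = T_ss + (T₀ − T_ss) e^(−t/τ). Set T = 20.8:
e^(−t/τ) = (20.8 − 28.570)/(12.2 − 28.570) = 0.47466
t = −35.948 · ln(0.47466) = 26.787 min.

26.8 min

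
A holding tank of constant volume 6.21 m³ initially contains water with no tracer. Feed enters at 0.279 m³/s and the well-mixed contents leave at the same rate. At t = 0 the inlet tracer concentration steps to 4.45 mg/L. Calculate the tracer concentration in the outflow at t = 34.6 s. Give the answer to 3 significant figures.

3.51 mg/L

Mass balance on the solute (V constant): V dC/dt = Q(C_in − C).
Rewrite as dC/dt + C/τ = C_in/τ, τ = V/Q = 22.258 s.
C approaches C_in exponentially: C(t) = C_in + (C₀ − C_in) e^(−t/τ).
C(34.6) = 4.45 + (0 − 4.45)·e^(−34.6/22.258) = 4.45 + (-4.4500)·0.21130 = 3.5097 mg/L.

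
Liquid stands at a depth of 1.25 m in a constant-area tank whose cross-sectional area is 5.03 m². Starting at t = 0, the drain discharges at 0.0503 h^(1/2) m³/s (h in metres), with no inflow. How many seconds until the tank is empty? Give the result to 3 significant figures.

224 s

A dh/dt = −Q_out = −0.0503 √h.
This is separable: 2 d(√h)/dt = −0.0503/A, so √h = √h₀ − (0.0503/(2A)) t.
Tank is empty when √h = 0: t_empty = 2A√h₀/0.0503.
t_empty = 2·5.03·√1.25/0.0503 = 10.060·1.1180/0.0503 = 223.61 s.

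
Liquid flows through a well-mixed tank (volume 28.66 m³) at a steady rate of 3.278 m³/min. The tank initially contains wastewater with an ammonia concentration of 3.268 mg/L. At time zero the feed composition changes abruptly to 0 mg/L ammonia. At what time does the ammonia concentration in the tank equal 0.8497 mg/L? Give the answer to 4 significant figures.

11.78 min

Unsteady species balance (constant V, well mixed): V dC/dt = Q(C_in − C), so τ = V/Q = 8.74314 min.
C(t) = C_in + (C₀ − C_in) e^(−t/τ). Set C = 0.8497 and solve for t:
e^(−t/τ) = (C − C_in)/(C₀ − C_in) = (0.8497 − 0)/(3.268 − 0) = 0.260006
t = −τ ln(…) = 8.74314 × 1.34705 = 11.7774 min.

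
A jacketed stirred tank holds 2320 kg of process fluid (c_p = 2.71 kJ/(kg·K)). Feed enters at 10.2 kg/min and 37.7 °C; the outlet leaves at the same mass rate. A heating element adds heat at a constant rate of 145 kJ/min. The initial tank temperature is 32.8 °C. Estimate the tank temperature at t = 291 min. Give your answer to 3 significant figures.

40.1 °C

First-law balance (no shaft work): M c_p dT/dt = ṁ c_p (T_in − T) + 145.
τ = M/ṁ = 227.45 min; T_ss = T_in + Q̇/(ṁ c_p) = 37.7 + 145/(10.2·2.71) = 42.946 °C.
Solution: T(t) = T_ss + (T₀ − T_ss) e^(−t/τ).
T(291) = 42.946 + (-10.146)·e^(−291/227.45) = 42.946 + (-10.146)·0.27821 = 40.123 °C.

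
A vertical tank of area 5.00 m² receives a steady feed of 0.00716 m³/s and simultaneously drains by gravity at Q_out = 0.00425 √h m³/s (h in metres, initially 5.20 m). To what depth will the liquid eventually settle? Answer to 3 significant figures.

2.84 m

Mass balance (ρ constant): A dh/dt = Q_in − 0.00425 √h. At steady state dh/dt = 0:
Q_in = 0.00425 √h_ss ⇒ √h_ss = 0.00716/0.00425 = 1.6847.
h_ss = 1.6847² = 2.8382 m. (Since h₀ = 5.20 m > h_ss, the level will fall toward this value.)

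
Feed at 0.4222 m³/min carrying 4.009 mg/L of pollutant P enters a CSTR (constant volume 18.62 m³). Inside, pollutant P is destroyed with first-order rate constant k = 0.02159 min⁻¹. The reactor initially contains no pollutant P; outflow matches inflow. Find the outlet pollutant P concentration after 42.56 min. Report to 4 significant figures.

1.741 mg/L

V dC/dt = Q(C_in − C) − k V C.
dC/dt = (Q/V) C_in − (Q/V + k) C; effective rate a = Q/V + k = 0.0226745 + 0.02159 = 0.0442645 min⁻¹.
C_ss = Q C_in/(Q + kV) = 2.05361 mg/L; C(t) = C_ss + (C₀ − C_ss) e^(−a t).
C(42.56) = 2.05361 + (-2.05361)·e^(−0.0442645·42.56) = 2.05361 + (-2.05361)·0.151996 = 1.74147 mg/L.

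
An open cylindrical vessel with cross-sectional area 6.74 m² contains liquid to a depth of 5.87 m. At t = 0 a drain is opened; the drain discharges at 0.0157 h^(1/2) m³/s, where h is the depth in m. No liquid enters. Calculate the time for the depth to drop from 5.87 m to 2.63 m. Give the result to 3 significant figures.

With no inflow, A dh/dt = −0.0157 √h.
This is separable: 2 d(√h)/dt = −0.0157/A, so √h = √h₀ − (0.0157/(2A)) t.
t = 2A(√h₀ − √h)/0.0157 = 2·6.74·(√5.87 − √2.63)/0.0157
  = 13.480 × (2.4228 − 1.6217) / 0.0157 = 687.81 s.

688 s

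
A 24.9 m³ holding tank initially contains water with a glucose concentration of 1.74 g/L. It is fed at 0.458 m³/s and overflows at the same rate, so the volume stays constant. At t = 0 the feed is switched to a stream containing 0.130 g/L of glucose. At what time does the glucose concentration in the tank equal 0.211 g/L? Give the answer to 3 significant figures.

Unsteady species balance (constant V, well mixed): V dC/dt = Q(C_in − C), so τ = V/Q = 54.367 s.
C(t) = C_in + (C₀ − C_in) e^(−t/τ). Set C = 0.211 and solve for t:
e^(−t/τ) = (C − C_in)/(C₀ − C_in) = (0.211 − 0.130)/(1.74 − 0.130) = 0.050311
t = −τ ln(…) = 54.367 × 2.9895 = 162.53 s.

163 s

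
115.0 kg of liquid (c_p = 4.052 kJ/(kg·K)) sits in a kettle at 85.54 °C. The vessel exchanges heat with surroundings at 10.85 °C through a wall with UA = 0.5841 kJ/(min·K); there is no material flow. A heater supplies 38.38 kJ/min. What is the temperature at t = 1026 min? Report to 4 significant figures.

Lumped-capacitance energy balance: M c_p dT/dt = UA(T_amb − T) + Q̇.
dT/dt = (T_ss − T)/τ with T_ss = T_amb + Q̇/UA = 10.85 + 38.38/0.5841 = 76.5579 °C, τ = M c_p/UA = 115.0·4.052/0.5841 = 797.774 min.
T approaches T_ss exponentially: T(t) = T_ss + (T₀ − T_ss) e^(−t/τ).
T(1026) = 76.5579 + (8.98207)·0.276353 = 79.0401 °C.

79.04 °C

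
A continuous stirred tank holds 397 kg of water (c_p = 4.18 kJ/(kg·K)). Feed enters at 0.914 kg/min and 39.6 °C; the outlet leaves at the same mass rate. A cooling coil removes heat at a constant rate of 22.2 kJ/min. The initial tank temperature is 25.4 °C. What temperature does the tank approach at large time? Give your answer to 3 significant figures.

M c_p dT/dt = ṁ c_p (T_in − T) − Q̇.
At steady state dT/dt = 0 ⇒ T_ss = T_in − Q̇/(ṁ c_p) = 39.6 − 22.2/(0.914·4.18) = 33.789 °C.

33.8 °C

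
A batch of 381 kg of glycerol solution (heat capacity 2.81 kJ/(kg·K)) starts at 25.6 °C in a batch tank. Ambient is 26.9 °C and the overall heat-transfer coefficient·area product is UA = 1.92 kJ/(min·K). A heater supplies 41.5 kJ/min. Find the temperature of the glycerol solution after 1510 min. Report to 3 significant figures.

47.0 °C

M c_p dT/dt = −UA(T − T_amb) + Q̇.
dT/dt = (T_ss − T)/τ with T_ss = T_amb + Q̇/UA = 26.9 + 41.5/1.92 = 48.515 °C, τ = M c_p/UA = 381·2.81/1.92 = 557.61 min.
T approaches T_ss exponentially: T(t) = T_ss + (T₀ − T_ss) e^(−t/τ).
T(1510) = 48.515 + (-22.915)·0.066671 = 46.987 °C.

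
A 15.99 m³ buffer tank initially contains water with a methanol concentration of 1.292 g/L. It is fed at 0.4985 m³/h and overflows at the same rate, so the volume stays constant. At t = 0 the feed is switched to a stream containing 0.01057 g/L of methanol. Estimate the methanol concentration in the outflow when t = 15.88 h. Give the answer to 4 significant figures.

Transient balance on the dissolved component: V dC/dt = Q(C_in − C).
Time constant τ = V/Q = 15.99/0.4985 = 32.0762 h.
Integrating: C(t) = C_in + (C₀ − C_in) e^(−t/τ).
C(15.88) = 0.01057 + (1.292 − 0.01057)·e^(−15.88/32.0762) = 0.01057 + (1.28143)·0.609528 = 0.791637 g/L.

0.7916 g/L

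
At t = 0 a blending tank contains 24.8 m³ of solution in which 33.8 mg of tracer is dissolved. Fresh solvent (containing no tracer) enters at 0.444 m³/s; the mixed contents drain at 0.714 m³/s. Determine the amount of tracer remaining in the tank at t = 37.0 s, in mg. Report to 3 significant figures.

Let m(t) be the amount of tracer. Volume: V(t) = V₀ + (Q_in − Q_out) t = 24.8 − 0.27000 t; V(37.0) = 14.810 m³.
Solute balance: dm/dt = 0 − Q_out C = −Q_out m/V(t).
dm/m = −Q_out dt/(V₀ − 0.27000 t); integrating gives ln(m/m₀) = −(Q_out/(Q_in−Q_out)) ln(V/V₀).
m = m₀ (V₀/V)^(Q_out/(Q_in−Q_out)) = 33.8 × (24.8/14.810)^(-2.6444) = 8.6464 mg.

8.65 mg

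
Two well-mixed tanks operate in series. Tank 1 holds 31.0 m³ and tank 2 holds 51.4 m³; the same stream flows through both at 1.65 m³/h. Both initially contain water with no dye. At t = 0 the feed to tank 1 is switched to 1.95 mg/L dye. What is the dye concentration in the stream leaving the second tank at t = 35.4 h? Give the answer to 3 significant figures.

Species balance on tank i: dCᵢ/dt = (Cᵢ₋₁ − Cᵢ)/τᵢ with τᵢ = Vᵢ/Q.
τ₁ = 31.0/1.65 = 18.788 h; τ₂ = 51.4/1.65 = 31.152 h.
Tank 1: C₁ = C_in(1 − e^(−t/τ₁)). Tank 2 (τ₁ ≠ τ₂): C₂ = C_in[1 − (τ₁ e^(−t/τ₁) − τ₂ e^(−t/τ₂))/(τ₁ − τ₂)].
At t = 35.4: e^(−t/τ₁) = 0.15195, e^(−t/τ₂) = 0.32098.
C₂ = 1.95·[1 − (18.788·0.15195 − 31.152·0.32098)/(-12.364)] = 1.95·0.42217 = 0.82323 mg/L.

0.823 mg/L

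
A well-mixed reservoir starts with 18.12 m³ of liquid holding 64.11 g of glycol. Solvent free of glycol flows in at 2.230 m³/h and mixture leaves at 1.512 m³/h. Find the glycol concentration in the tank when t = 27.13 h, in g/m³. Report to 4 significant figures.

0.3666 g/m³

Let m(t) be the amount of glycol. Volume: V(t) = V₀ + (Q_in − Q_out) t = 18.12 + 0.718000 t; V(27.13) = 37.5993 m³.
No glycol enters, so dm/dt = −Q_out · (m/V).
Separate: dm/m = −Q_out dt/V(t) ⇒ ln(m/m₀) = −(Q_out/(Q_in−Q_out)) ln(V/V₀).
m = m₀ (V₀/V)^(Q_out/(Q_in−Q_out)) = 64.11 × (18.12/37.5993)^(2.10585) = 13.7824 g.
C = m/V = 13.7824/37.5993 = 0.366560 g/m³.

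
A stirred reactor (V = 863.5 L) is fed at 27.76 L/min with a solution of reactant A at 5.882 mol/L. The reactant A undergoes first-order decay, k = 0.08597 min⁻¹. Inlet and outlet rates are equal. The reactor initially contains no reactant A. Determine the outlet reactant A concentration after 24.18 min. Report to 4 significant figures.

V dC/dt = Q(C_in − C) − k V C.
This is linear with rate a = Q/V + k = 0.118118 min⁻¹.
C_ss = Q C_in/(Q + kV) = 1.60090 mol/L; C(t) = C_ss + (C₀ − C_ss) e^(−a t).
C(24.18) = 1.60090 + (-1.60090)·e^(−0.118118·24.18) = 1.60090 + (-1.60090)·0.0574926 = 1.50886 mol/L.

1.509 mol/L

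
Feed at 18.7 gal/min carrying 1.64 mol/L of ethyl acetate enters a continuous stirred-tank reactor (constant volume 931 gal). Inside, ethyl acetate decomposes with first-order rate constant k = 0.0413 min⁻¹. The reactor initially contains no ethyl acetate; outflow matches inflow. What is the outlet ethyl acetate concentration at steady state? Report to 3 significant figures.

V dC/dt = Q(C_in − C) − k V C.
At steady state: 0 = Q C_in − (Q + kV) C_ss, so C_ss = Q C_in/(Q + kV).
C_ss = 18.7·1.64/(18.7 + 0.0413·931) = 30.668/57.150 = 0.53662 mol/L.

0.537 mol/L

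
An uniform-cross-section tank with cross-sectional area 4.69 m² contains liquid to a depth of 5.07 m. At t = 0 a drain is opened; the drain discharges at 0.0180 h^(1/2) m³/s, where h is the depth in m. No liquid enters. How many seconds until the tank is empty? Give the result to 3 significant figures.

With no inflow, A dh/dt = −0.0180 √h.
Separate and integrate: 2(√h − √h₀) = −(0.0180/A) t.
Set h = 0: 2√h₀ = (0.0180/A) t_empty ⇒ t_empty = 2A√h₀/0.0180.
t_empty = 2·4.69·√5.07/0.0180 = 9.3800·2.2517/0.0180 = 1173.4 s.

1170 s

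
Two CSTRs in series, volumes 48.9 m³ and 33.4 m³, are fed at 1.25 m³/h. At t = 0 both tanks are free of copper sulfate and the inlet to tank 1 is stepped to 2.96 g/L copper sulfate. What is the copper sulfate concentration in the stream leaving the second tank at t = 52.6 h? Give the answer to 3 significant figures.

1.42 g/L

Time constants: τᵢ = Vᵢ/Q for each well-mixed tank.
τ₁ = 48.9/1.25 = 39.120 h; τ₂ = 33.4/1.25 = 26.720 h.
Tank 1: C₁ = C_in(1 − e^(−t/τ₁)). Tank 2 (τ₁ ≠ τ₂): C₂ = C_in[1 − (τ₁ e^(−t/τ₁) − τ₂ e^(−t/τ₂))/(τ₁ − τ₂)].
At t = 52.6: e^(−t/τ₁) = 0.26065, e^(−t/τ₂) = 0.13966.
C₂ = 2.96·[1 − (39.120·0.26065 − 26.720·0.13966)/(12.400)] = 2.96·0.47863 = 1.4168 g/L.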